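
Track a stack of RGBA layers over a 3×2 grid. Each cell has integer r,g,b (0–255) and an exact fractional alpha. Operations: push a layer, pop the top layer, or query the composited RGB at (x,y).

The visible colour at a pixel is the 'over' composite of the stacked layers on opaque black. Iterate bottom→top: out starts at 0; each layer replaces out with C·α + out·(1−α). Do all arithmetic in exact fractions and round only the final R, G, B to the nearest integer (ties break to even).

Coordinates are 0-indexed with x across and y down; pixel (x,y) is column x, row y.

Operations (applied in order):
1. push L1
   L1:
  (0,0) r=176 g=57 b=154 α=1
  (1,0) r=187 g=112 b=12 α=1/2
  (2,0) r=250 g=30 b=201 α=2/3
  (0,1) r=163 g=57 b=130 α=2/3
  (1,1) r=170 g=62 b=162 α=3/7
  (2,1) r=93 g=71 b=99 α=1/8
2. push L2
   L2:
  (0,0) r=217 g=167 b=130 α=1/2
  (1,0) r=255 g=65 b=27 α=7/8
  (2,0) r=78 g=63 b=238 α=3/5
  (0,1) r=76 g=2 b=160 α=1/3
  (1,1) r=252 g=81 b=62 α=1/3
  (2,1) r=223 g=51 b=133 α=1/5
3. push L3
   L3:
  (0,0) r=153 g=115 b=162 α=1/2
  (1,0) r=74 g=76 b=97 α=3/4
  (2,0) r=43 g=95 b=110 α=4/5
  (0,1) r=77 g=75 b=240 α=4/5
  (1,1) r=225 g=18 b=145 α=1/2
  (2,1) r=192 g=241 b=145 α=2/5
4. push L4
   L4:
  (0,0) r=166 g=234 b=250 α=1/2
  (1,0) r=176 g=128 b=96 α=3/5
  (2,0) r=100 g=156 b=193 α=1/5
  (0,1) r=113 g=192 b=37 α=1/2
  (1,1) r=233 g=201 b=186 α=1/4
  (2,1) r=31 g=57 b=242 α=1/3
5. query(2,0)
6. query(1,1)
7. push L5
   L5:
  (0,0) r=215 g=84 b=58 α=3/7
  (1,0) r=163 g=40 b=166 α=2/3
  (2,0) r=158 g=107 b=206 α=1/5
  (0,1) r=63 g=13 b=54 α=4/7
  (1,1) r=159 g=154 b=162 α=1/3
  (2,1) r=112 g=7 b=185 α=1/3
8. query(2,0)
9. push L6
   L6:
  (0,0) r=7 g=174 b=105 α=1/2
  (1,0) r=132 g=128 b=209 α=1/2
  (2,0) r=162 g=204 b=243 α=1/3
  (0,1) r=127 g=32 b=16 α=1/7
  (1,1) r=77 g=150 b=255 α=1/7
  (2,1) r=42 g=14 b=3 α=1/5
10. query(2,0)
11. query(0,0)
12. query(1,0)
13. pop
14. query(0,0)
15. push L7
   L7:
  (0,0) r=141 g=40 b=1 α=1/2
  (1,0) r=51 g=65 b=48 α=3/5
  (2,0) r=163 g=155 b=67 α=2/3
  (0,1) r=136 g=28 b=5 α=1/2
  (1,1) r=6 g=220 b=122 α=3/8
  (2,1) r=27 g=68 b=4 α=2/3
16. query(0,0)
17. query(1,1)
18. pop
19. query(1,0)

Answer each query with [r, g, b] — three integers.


(2,0) stack=L1,L2,L3,L4; from [0,0,0]:
after L1 α=2/3: [500/3, 20, 134]
after L2 α=3/5: [1702/15, 229/5, 982/5]
after L3 α=4/5: [4282/75, 2129/25, 3182/25]
after L4 α=1/5: [24628/375, 12416/125, 17553/125]
= [66, 99, 140]

(1,1) stack=L1,L2,L3,L4; from [0,0,0]:
L1 α=3/7: [510/7, 186/7, 486/7]
L2 α=1/3: [928/7, 313/7, 1406/21]
L3 α=1/2: [2503/14, 439/14, 4451/42]
L4 α=1/4: [10771/56, 4131/56, 7055/56]
→ [192, 74, 126]

at x=2,y=0 over L1,L2,L3,L4,L5:
after L1 α=2/3: [500/3, 20, 134]
after L2 α=3/5: [1702/15, 229/5, 982/5]
after L3 α=4/5: [4282/75, 2129/25, 3182/25]
after L4 α=1/5: [24628/375, 12416/125, 17553/125]
after L5 α=1/5: [157762/1875, 63039/625, 95962/625]
rounded: [84, 101, 154]

(2,0) stack=L1,L2,L3,L4,L5,L6; from [0,0,0]:
+L1 (α=2/3) → [500/3, 20, 134]
+L2 (α=3/5) → [1702/15, 229/5, 982/5]
+L3 (α=4/5) → [4282/75, 2129/25, 3182/25]
+L4 (α=1/5) → [24628/375, 12416/125, 17553/125]
+L5 (α=1/5) → [157762/1875, 63039/625, 95962/625]
+L6 (α=1/3) → [619274/5625, 84526/625, 343799/1875]
→ [110, 135, 183]

query (0,0) [L1,L2,L3,L4,L5,L6] — begin 0,0,0
after L1 α=1: [176, 57, 154]
after L2 α=1/2: [393/2, 112, 142]
after L3 α=1/2: [699/4, 227/2, 152]
after L4 α=1/2: [1363/8, 695/4, 201]
after L5 α=3/7: [379/2, 947/7, 978/7]
after L6 α=1/2: [393/4, 2165/14, 1713/14]
= [98, 155, 122]

at x=1,y=0 over L1,L2,L3,L4,L5,L6:
after L1 α=1/2: [187/2, 56, 6]
after L2 α=7/8: [3757/16, 511/8, 195/8]
after L3 α=3/4: [7309/64, 2335/32, 2523/32]
after L4 α=3/5: [4841/32, 8479/80, 7131/80]
after L5 α=2/3: [5091/32, 14879/240, 33691/240]
after L6 α=1/2: [9315/64, 45599/480, 83851/480]
= [146, 95, 175]

(0,0) stack=L1,L2,L3,L4,L5; from [0,0,0]:
L1 α=1: [176, 57, 154]
L2 α=1/2: [393/2, 112, 142]
L3 α=1/2: [699/4, 227/2, 152]
L4 α=1/2: [1363/8, 695/4, 201]
L5 α=3/7: [379/2, 947/7, 978/7]
= [190, 135, 140]

at x=0,y=0 over L1,L2,L3,L4,L5,L7:
+L1 (α=1) → [176, 57, 154]
+L2 (α=1/2) → [393/2, 112, 142]
+L3 (α=1/2) → [699/4, 227/2, 152]
+L4 (α=1/2) → [1363/8, 695/4, 201]
+L5 (α=3/7) → [379/2, 947/7, 978/7]
+L7 (α=1/2) → [661/4, 1227/14, 985/14]
= [165, 88, 70]

query (1,1) [L1,L2,L3,L4,L5,L7] — begin 0,0,0
L1 α=3/7: [510/7, 186/7, 486/7]
L2 α=1/3: [928/7, 313/7, 1406/21]
L3 α=1/2: [2503/14, 439/14, 4451/42]
L4 α=1/4: [10771/56, 4131/56, 7055/56]
L5 α=1/3: [15223/84, 8443/84, 11591/84]
L7 α=3/8: [77627/672, 97655/672, 88699/672]
= [116, 145, 132]

(1,0) stack=L1,L2,L3,L4,L5; from [0,0,0]:
+L1 (α=1/2) → [187/2, 56, 6]
+L2 (α=7/8) → [3757/16, 511/8, 195/8]
+L3 (α=3/4) → [7309/64, 2335/32, 2523/32]
+L4 (α=3/5) → [4841/32, 8479/80, 7131/80]
+L5 (α=2/3) → [5091/32, 14879/240, 33691/240]
= [159, 62, 140]


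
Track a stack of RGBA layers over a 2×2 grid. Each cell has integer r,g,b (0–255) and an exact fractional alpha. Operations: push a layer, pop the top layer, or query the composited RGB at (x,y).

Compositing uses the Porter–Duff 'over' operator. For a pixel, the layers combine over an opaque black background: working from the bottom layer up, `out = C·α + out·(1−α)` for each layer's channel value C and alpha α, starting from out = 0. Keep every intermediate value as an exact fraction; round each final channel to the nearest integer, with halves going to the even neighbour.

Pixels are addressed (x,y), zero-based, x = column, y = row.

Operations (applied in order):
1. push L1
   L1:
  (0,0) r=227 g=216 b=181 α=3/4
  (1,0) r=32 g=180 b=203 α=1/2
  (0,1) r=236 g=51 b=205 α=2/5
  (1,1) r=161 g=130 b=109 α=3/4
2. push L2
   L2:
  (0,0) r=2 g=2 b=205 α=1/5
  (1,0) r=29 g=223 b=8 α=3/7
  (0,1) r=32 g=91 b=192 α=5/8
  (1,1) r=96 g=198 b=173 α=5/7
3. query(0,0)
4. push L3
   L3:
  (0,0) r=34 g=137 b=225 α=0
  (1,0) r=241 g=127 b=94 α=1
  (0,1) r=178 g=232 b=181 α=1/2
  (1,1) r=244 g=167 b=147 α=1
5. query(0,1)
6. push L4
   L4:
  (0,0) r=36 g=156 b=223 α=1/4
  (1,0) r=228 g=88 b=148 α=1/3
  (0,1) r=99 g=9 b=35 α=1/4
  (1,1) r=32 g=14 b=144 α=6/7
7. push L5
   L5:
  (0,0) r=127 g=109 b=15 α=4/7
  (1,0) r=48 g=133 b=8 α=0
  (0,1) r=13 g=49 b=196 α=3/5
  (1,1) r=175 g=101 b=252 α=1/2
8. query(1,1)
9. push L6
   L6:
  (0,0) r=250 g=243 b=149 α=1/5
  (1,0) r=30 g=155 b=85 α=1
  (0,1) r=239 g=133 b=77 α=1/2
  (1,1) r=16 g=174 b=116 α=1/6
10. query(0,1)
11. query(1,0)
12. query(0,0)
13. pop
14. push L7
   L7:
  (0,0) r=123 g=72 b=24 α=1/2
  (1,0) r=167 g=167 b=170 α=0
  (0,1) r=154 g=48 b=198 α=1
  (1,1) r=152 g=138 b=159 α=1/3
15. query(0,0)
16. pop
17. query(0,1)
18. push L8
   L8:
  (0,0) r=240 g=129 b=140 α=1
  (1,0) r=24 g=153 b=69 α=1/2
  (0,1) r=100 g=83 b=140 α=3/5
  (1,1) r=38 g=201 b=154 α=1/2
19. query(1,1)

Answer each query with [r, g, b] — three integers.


query (0,0) [L1,L2] — begin 0,0,0
+L1 (α=3/4) → [681/4, 162, 543/4]
+L2 (α=1/5) → [683/5, 130, 748/5]
= [137, 130, 150]

query (0,1) [L1,L2,L3] — begin 0,0,0
L1 α=2/5: [472/5, 102/5, 82]
L2 α=5/8: [277/5, 2581/40, 603/4]
L3 α=1/2: [1167/10, 11861/80, 1327/8]
= [117, 148, 166]

(1,1) stack=L1,L2,L3,L4,L5; from [0,0,0]:
+L1 (α=3/4) → [483/4, 195/2, 327/4]
+L2 (α=5/7) → [1443/14, 1185/7, 2057/14]
+L3 (α=1) → [244, 167, 147]
+L4 (α=6/7) → [436/7, 251/7, 1011/7]
+L5 (α=1/2) → [1661/14, 479/7, 2775/14]
rounded: [119, 68, 198]

(0,1) stack=L1,L2,L3,L4,L5,L6; from [0,0,0]:
after L1 α=2/5: [472/5, 102/5, 82]
after L2 α=5/8: [277/5, 2581/40, 603/4]
after L3 α=1/2: [1167/10, 11861/80, 1327/8]
after L4 α=1/4: [4491/40, 36303/320, 4261/32]
after L5 α=3/5: [5271/100, 59823/800, 13669/80]
after L6 α=1/2: [29171/200, 166223/1600, 19829/160]
= [146, 104, 124]

(1,0) stack=L1,L2,L3,L4,L5,L6; from [0,0,0]:
L1 α=1/2: [16, 90, 203/2]
L2 α=3/7: [151/7, 147, 430/7]
L3 α=1: [241, 127, 94]
L4 α=1/3: [710/3, 114, 112]
L5 α=0: [710/3, 114, 112]
L6 α=1: [30, 155, 85]
→ [30, 155, 85]

at x=0,y=0 over L1,L2,L3,L4,L5,L6:
+L1 (α=3/4) → [681/4, 162, 543/4]
+L2 (α=1/5) → [683/5, 130, 748/5]
+L3 (α=0) → [683/5, 130, 748/5]
+L4 (α=1/4) → [2229/20, 273/2, 3359/20]
+L5 (α=4/7) → [16847/140, 1691/14, 1611/20]
+L6 (α=1/5) → [25597/175, 5083/35, 2356/25]
= [146, 145, 94]

(0,0) stack=L1,L2,L3,L4,L5,L7; from [0,0,0]:
L1 α=3/4: [681/4, 162, 543/4]
L2 α=1/5: [683/5, 130, 748/5]
L3 α=0: [683/5, 130, 748/5]
L4 α=1/4: [2229/20, 273/2, 3359/20]
L5 α=4/7: [16847/140, 1691/14, 1611/20]
L7 α=1/2: [34067/280, 2699/28, 2091/40]
= [122, 96, 52]

(0,1) stack=L1,L2,L3,L4,L5; from [0,0,0]:
+L1 (α=2/5) → [472/5, 102/5, 82]
+L2 (α=5/8) → [277/5, 2581/40, 603/4]
+L3 (α=1/2) → [1167/10, 11861/80, 1327/8]
+L4 (α=1/4) → [4491/40, 36303/320, 4261/32]
+L5 (α=3/5) → [5271/100, 59823/800, 13669/80]
rounded: [53, 75, 171]

query (1,1) [L1,L2,L3,L4,L5,L8] — begin 0,0,0
+L1 (α=3/4) → [483/4, 195/2, 327/4]
+L2 (α=5/7) → [1443/14, 1185/7, 2057/14]
+L3 (α=1) → [244, 167, 147]
+L4 (α=6/7) → [436/7, 251/7, 1011/7]
+L5 (α=1/2) → [1661/14, 479/7, 2775/14]
+L8 (α=1/2) → [2193/28, 943/7, 4931/28]
= [78, 135, 176]


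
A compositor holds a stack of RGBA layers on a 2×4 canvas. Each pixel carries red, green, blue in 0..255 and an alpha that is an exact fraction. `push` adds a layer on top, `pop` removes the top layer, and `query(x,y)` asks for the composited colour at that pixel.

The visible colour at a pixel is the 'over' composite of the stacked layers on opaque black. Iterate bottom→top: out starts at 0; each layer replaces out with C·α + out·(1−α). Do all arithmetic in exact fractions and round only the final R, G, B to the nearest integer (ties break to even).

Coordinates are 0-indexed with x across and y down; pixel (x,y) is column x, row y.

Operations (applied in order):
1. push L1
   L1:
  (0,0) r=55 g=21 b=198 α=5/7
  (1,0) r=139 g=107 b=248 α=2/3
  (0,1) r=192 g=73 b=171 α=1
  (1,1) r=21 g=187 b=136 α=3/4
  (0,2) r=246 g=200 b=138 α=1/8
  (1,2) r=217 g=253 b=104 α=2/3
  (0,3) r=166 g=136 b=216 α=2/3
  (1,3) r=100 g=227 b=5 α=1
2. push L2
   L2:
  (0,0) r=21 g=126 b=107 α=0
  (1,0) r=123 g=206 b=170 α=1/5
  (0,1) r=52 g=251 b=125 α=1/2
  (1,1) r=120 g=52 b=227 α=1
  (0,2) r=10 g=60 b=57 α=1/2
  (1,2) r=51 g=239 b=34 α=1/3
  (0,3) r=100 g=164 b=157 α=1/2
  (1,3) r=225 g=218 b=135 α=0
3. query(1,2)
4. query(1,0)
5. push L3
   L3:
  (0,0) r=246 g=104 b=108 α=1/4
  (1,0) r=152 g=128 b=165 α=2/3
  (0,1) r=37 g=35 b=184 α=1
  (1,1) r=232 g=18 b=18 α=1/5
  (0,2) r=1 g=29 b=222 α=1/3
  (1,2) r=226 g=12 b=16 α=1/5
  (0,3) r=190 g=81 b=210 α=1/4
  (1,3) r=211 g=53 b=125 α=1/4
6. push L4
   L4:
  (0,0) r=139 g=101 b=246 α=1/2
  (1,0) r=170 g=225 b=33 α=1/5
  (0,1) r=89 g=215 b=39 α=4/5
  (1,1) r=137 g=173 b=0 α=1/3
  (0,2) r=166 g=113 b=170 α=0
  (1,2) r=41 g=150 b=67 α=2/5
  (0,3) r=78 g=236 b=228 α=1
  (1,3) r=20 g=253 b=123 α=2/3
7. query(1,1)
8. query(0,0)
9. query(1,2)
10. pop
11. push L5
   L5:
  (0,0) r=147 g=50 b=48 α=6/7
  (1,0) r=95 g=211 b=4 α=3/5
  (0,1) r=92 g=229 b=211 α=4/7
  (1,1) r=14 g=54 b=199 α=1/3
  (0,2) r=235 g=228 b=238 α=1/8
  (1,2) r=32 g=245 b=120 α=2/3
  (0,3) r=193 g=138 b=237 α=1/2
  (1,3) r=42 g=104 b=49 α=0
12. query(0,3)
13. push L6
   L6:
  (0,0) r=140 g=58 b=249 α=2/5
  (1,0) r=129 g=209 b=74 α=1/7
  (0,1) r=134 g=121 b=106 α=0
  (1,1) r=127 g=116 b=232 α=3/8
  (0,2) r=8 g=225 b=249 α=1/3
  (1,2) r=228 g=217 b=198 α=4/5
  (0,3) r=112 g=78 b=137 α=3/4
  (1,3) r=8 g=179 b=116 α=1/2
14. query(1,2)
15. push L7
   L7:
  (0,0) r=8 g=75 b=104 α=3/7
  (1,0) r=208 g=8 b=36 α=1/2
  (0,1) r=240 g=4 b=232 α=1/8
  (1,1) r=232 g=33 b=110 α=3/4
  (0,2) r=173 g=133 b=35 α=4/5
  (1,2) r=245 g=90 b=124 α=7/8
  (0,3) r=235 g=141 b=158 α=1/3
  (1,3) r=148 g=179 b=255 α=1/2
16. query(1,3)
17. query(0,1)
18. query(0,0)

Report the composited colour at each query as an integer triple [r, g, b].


(1,2) stack=L1,L2; from [0,0,0]:
L1 α=2/3: [434/3, 506/3, 208/3]
L2 α=1/3: [1021/9, 1729/9, 518/9]
→ [113, 192, 58]

query (1,0) [L1,L2] — begin 0,0,0
+L1 (α=2/3) → [278/3, 214/3, 496/3]
+L2 (α=1/5) → [1481/15, 1474/15, 2494/15]
→ [99, 98, 166]

(1,1) stack=L1,L2,L3,L4; from [0,0,0]:
L1 α=3/4: [63/4, 561/4, 102]
L2 α=1: [120, 52, 227]
L3 α=1/5: [712/5, 226/5, 926/5]
L4 α=1/3: [703/5, 439/5, 1852/15]
→ [141, 88, 123]

(0,0) stack=L1,L2,L3,L4; from [0,0,0]:
L1 α=5/7: [275/7, 15, 990/7]
L2 α=0: [275/7, 15, 990/7]
L3 α=1/4: [2547/28, 149/4, 1863/14]
L4 α=1/2: [6439/56, 553/8, 5307/28]
→ [115, 69, 190]

(1,2) stack=L1,L2,L3,L4; from [0,0,0]:
L1 α=2/3: [434/3, 506/3, 208/3]
L2 α=1/3: [1021/9, 1729/9, 518/9]
L3 α=1/5: [6118/45, 7024/45, 2216/45]
L4 α=2/5: [7348/75, 11524/75, 4226/75]
→ [98, 154, 56]

query (0,3) [L1,L2,L3,L5] — begin 0,0,0
+L1 (α=2/3) → [332/3, 272/3, 144]
+L2 (α=1/2) → [316/3, 382/3, 301/2]
+L3 (α=1/4) → [253/2, 463/4, 1323/8]
+L5 (α=1/2) → [639/4, 1015/8, 3219/16]
= [160, 127, 201]

query (1,2) [L1,L2,L3,L5,L6] — begin 0,0,0
+L1 (α=2/3) → [434/3, 506/3, 208/3]
+L2 (α=1/3) → [1021/9, 1729/9, 518/9]
+L3 (α=1/5) → [6118/45, 7024/45, 2216/45]
+L5 (α=2/3) → [8998/135, 29074/135, 13016/135]
+L6 (α=4/5) → [132118/675, 146254/675, 119936/675]
→ [196, 217, 178]

at x=1,y=3 over L1,L2,L3,L5,L6,L7:
after L1 α=1: [100, 227, 5]
after L2 α=0: [100, 227, 5]
after L3 α=1/4: [511/4, 367/2, 35]
after L5 α=0: [511/4, 367/2, 35]
after L6 α=1/2: [543/8, 725/4, 151/2]
after L7 α=1/2: [1727/16, 1441/8, 661/4]
→ [108, 180, 165]

(0,1) stack=L1,L2,L3,L5,L6,L7; from [0,0,0]:
+L1 (α=1) → [192, 73, 171]
+L2 (α=1/2) → [122, 162, 148]
+L3 (α=1) → [37, 35, 184]
+L5 (α=4/7) → [479/7, 1021/7, 1396/7]
+L6 (α=0) → [479/7, 1021/7, 1396/7]
+L7 (α=1/8) → [719/8, 1025/8, 407/2]
→ [90, 128, 204]

at x=0,y=0 over L1,L2,L3,L5,L6,L7:
+L1 (α=5/7) → [275/7, 15, 990/7]
+L2 (α=0) → [275/7, 15, 990/7]
+L3 (α=1/4) → [2547/28, 149/4, 1863/14]
+L5 (α=6/7) → [27243/196, 1349/28, 5895/98]
+L6 (α=2/5) → [136609/980, 1459/28, 66489/490]
+L7 (α=3/7) → [142489/1715, 3034/49, 209418/1715]
= [83, 62, 122]


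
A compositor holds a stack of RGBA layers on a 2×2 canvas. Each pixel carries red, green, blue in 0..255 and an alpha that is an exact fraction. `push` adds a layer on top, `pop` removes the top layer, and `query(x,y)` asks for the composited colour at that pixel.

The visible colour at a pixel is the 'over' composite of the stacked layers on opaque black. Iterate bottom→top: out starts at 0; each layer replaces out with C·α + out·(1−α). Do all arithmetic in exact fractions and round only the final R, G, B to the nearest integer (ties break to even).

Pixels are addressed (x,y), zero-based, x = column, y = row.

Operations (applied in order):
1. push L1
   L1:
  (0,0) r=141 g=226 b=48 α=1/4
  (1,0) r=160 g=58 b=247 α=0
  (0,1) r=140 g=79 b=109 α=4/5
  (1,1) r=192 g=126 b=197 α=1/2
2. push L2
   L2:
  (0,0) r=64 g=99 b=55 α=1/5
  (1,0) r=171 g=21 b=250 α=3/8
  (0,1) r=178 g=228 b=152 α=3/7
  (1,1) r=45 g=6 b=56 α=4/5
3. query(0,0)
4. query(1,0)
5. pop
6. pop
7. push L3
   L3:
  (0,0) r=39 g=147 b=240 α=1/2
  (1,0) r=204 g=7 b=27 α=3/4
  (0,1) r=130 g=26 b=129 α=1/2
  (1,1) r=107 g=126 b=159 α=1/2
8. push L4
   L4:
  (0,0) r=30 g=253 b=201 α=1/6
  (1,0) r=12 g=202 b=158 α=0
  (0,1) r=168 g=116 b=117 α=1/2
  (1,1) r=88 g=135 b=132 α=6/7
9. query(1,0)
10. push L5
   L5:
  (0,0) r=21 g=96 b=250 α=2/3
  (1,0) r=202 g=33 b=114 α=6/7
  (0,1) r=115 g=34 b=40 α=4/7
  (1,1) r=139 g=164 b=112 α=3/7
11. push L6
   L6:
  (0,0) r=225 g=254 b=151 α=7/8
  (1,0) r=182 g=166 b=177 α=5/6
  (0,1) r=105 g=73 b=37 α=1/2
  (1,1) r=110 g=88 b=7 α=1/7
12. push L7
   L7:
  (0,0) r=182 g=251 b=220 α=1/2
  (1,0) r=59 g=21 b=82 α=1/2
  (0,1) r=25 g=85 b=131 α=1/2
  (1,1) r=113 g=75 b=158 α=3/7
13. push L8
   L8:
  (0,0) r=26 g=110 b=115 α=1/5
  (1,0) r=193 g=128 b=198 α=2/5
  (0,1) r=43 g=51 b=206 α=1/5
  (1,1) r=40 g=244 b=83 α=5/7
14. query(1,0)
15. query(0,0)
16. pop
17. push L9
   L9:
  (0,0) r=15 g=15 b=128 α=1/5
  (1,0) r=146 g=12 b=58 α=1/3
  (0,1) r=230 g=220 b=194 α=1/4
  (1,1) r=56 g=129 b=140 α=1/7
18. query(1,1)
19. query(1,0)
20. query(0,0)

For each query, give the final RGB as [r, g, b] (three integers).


(0,0) stack=L1,L2; from [0,0,0]:
after L1 α=1/4: [141/4, 113/2, 12]
after L2 α=1/5: [41, 65, 103/5]
= [41, 65, 21]

query (1,0) [L1,L2] — begin 0,0,0
after L1 α=0: [0, 0, 0]
after L2 α=3/8: [513/8, 63/8, 375/4]
rounded: [64, 8, 94]

query (1,0) [L3,L4] — begin 0,0,0
after L3 α=3/4: [153, 21/4, 81/4]
after L4 α=0: [153, 21/4, 81/4]
= [153, 5, 20]

at x=1,y=0 over L3,L4,L5,L6,L7,L8:
+L3 (α=3/4) → [153, 21/4, 81/4]
+L4 (α=0) → [153, 21/4, 81/4]
+L5 (α=6/7) → [195, 813/28, 2817/28]
+L6 (α=5/6) → [1105/6, 24053/168, 9199/56]
+L7 (α=1/2) → [1459/12, 27581/336, 13791/112]
+L8 (α=2/5) → [3003/20, 56253/560, 17145/112]
rounded: [150, 100, 153]

at x=0,y=0 over L3,L4,L5,L6,L7,L8:
+L3 (α=1/2) → [39/2, 147/2, 120]
+L4 (α=1/6) → [85/4, 1241/12, 267/2]
+L5 (α=2/3) → [253/12, 3545/36, 1267/6]
+L6 (α=7/8) → [19153/96, 67553/288, 7609/48]
+L7 (α=1/2) → [36625/192, 139841/576, 18169/96]
+L8 (α=1/5) → [37873/240, 155681/720, 20929/120]
→ [158, 216, 174]

(1,1) stack=L3,L4,L5,L6,L7,L9; from [0,0,0]:
L3 α=1/2: [107/2, 63, 159/2]
L4 α=6/7: [1163/14, 873/7, 249/2]
L5 α=3/7: [5245/49, 6936/49, 834/7]
L6 α=1/7: [36860/343, 45928/343, 5053/49]
L7 α=3/7: [263717/2401, 260887/2401, 43438/343]
L9 α=1/7: [1716758/16807, 1875051/16807, 308648/2401]
= [102, 112, 129]

at x=1,y=0 over L3,L4,L5,L6,L7,L9:
+L3 (α=3/4) → [153, 21/4, 81/4]
+L4 (α=0) → [153, 21/4, 81/4]
+L5 (α=6/7) → [195, 813/28, 2817/28]
+L6 (α=5/6) → [1105/6, 24053/168, 9199/56]
+L7 (α=1/2) → [1459/12, 27581/336, 13791/112]
+L9 (α=1/3) → [2335/18, 29597/504, 17039/168]
rounded: [130, 59, 101]

(0,0) stack=L3,L4,L5,L6,L7,L9; from [0,0,0]:
+L3 (α=1/2) → [39/2, 147/2, 120]
+L4 (α=1/6) → [85/4, 1241/12, 267/2]
+L5 (α=2/3) → [253/12, 3545/36, 1267/6]
+L6 (α=7/8) → [19153/96, 67553/288, 7609/48]
+L7 (α=1/2) → [36625/192, 139841/576, 18169/96]
+L9 (α=1/5) → [7469/48, 142001/720, 21241/120]
→ [156, 197, 177]


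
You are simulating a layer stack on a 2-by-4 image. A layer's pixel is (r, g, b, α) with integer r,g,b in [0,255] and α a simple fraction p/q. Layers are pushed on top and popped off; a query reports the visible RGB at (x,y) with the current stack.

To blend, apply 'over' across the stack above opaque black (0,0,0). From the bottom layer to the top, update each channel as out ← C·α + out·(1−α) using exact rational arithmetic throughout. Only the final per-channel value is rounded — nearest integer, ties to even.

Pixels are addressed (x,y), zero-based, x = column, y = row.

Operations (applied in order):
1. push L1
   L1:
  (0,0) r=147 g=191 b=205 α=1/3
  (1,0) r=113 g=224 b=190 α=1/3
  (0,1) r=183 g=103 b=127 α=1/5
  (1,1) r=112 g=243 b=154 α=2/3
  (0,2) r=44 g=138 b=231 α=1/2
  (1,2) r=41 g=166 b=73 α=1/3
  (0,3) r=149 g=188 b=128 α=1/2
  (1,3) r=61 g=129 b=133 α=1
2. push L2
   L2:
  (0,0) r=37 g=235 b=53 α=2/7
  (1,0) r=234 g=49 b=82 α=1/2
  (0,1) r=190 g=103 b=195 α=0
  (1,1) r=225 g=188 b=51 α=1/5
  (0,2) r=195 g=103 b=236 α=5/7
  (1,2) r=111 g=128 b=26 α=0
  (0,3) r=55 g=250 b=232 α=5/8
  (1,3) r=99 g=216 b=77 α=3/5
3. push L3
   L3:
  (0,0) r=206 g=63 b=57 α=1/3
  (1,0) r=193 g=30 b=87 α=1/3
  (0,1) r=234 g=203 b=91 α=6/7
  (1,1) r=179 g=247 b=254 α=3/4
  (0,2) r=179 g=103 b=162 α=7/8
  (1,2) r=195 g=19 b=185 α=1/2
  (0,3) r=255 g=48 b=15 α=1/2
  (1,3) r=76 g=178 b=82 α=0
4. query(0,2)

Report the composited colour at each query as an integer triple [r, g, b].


(0,2) stack=L1,L2,L3; from [0,0,0]:
after L1 α=1/2: [22, 69, 231/2]
after L2 α=5/7: [1019/7, 653/7, 1411/7]
after L3 α=7/8: [4895/28, 1425/14, 9349/56]
= [175, 102, 167]


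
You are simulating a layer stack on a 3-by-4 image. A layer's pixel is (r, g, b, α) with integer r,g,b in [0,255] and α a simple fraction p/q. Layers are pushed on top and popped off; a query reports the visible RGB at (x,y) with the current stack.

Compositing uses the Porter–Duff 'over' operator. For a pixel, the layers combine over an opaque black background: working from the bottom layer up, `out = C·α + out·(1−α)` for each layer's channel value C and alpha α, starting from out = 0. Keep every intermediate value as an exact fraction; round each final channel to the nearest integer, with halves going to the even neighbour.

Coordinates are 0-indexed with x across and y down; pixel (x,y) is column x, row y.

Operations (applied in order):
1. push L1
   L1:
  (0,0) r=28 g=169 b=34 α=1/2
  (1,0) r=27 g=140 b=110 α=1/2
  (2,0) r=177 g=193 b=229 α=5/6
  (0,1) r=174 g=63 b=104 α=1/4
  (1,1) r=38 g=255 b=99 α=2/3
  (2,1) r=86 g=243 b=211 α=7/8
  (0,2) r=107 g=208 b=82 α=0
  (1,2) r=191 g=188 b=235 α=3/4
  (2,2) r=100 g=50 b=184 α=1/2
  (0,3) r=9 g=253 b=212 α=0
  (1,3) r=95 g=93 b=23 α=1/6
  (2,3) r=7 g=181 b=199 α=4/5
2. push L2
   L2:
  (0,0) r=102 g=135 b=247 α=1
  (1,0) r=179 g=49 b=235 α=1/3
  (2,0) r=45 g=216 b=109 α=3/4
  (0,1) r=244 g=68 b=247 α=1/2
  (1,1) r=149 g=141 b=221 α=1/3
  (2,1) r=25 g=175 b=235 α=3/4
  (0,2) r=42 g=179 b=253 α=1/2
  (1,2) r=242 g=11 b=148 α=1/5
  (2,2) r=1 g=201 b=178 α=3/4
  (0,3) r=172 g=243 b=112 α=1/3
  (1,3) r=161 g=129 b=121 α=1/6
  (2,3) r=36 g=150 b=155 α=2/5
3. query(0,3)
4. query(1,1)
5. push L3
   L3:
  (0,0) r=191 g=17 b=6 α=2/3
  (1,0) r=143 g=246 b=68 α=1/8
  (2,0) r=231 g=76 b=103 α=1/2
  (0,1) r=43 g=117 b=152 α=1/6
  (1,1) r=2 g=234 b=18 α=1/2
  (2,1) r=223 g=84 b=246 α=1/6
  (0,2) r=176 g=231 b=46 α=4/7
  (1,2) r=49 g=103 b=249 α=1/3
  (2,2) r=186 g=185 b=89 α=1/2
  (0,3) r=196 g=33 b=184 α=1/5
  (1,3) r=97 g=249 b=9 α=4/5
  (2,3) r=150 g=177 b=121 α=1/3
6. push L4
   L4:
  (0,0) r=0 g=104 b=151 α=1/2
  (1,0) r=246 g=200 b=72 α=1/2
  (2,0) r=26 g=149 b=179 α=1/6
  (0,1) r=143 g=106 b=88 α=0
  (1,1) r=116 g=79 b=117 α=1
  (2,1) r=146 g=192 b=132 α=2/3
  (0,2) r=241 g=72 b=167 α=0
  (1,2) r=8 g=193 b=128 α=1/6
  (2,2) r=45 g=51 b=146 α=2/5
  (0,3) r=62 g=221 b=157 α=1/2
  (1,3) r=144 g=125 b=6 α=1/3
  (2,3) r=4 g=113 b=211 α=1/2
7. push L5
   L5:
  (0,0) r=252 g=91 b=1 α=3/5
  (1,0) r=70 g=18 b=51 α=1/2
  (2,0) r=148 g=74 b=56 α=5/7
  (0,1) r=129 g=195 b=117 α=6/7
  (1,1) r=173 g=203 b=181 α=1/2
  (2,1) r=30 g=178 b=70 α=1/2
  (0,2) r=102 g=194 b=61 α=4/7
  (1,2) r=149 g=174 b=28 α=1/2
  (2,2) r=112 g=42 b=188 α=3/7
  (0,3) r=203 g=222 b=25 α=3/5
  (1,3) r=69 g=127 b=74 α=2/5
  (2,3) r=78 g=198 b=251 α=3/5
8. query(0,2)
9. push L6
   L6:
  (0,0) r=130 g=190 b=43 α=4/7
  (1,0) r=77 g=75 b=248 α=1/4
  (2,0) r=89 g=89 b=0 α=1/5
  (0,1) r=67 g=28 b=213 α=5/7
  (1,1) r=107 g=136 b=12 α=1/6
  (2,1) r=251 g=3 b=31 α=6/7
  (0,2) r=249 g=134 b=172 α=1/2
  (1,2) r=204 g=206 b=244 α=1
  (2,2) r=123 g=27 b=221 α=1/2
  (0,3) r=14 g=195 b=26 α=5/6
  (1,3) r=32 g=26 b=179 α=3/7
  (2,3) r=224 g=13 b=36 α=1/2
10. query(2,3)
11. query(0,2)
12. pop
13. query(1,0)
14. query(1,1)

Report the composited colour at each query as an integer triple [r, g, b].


(0,3) stack=L1,L2; from [0,0,0]:
+L1 (α=0) → [0, 0, 0]
+L2 (α=1/3) → [172/3, 81, 112/3]
= [57, 81, 37]

at x=1,y=1 over L1,L2:
+L1 (α=2/3) → [76/3, 170, 66]
+L2 (α=1/3) → [599/9, 481/3, 353/3]
→ [67, 160, 118]

query (0,2) [L1,L2,L3,L4,L5] — begin 0,0,0
+L1 (α=0) → [0, 0, 0]
+L2 (α=1/2) → [21, 179/2, 253/2]
+L3 (α=4/7) → [767/7, 2385/14, 161/2]
+L4 (α=0) → [767/7, 2385/14, 161/2]
+L5 (α=4/7) → [5157/49, 18019/98, 971/14]
= [105, 184, 69]

(2,3) stack=L1,L2,L3,L4,L5,L6; from [0,0,0]:
after L1 α=4/5: [28/5, 724/5, 796/5]
after L2 α=2/5: [444/25, 3672/25, 3938/25]
after L3 α=1/3: [1546/25, 3923/25, 10901/75]
after L4 α=1/2: [823/25, 3374/25, 13363/75]
after L5 α=3/5: [7496/125, 21598/125, 83201/375]
after L6 α=1/2: [17748/125, 23223/250, 96701/750]
→ [142, 93, 129]

at x=0,y=2 over L1,L2,L3,L4,L5,L6:
+L1 (α=0) → [0, 0, 0]
+L2 (α=1/2) → [21, 179/2, 253/2]
+L3 (α=4/7) → [767/7, 2385/14, 161/2]
+L4 (α=0) → [767/7, 2385/14, 161/2]
+L5 (α=4/7) → [5157/49, 18019/98, 971/14]
+L6 (α=1/2) → [8679/49, 31151/196, 3379/28]
rounded: [177, 159, 121]

at x=1,y=0 over L1,L2,L3,L4,L5:
L1 α=1/2: [27/2, 70, 55]
L2 α=1/3: [206/3, 63, 115]
L3 α=1/8: [1871/24, 687/8, 873/8]
L4 α=1/2: [7775/48, 2287/16, 1449/16]
L5 α=1/2: [11135/96, 2575/32, 2265/32]
rounded: [116, 80, 71]

(1,1) stack=L1,L2,L3,L4,L5; from [0,0,0]:
+L1 (α=2/3) → [76/3, 170, 66]
+L2 (α=1/3) → [599/9, 481/3, 353/3]
+L3 (α=1/2) → [617/18, 1183/6, 407/6]
+L4 (α=1) → [116, 79, 117]
+L5 (α=1/2) → [289/2, 141, 149]
rounded: [144, 141, 149]


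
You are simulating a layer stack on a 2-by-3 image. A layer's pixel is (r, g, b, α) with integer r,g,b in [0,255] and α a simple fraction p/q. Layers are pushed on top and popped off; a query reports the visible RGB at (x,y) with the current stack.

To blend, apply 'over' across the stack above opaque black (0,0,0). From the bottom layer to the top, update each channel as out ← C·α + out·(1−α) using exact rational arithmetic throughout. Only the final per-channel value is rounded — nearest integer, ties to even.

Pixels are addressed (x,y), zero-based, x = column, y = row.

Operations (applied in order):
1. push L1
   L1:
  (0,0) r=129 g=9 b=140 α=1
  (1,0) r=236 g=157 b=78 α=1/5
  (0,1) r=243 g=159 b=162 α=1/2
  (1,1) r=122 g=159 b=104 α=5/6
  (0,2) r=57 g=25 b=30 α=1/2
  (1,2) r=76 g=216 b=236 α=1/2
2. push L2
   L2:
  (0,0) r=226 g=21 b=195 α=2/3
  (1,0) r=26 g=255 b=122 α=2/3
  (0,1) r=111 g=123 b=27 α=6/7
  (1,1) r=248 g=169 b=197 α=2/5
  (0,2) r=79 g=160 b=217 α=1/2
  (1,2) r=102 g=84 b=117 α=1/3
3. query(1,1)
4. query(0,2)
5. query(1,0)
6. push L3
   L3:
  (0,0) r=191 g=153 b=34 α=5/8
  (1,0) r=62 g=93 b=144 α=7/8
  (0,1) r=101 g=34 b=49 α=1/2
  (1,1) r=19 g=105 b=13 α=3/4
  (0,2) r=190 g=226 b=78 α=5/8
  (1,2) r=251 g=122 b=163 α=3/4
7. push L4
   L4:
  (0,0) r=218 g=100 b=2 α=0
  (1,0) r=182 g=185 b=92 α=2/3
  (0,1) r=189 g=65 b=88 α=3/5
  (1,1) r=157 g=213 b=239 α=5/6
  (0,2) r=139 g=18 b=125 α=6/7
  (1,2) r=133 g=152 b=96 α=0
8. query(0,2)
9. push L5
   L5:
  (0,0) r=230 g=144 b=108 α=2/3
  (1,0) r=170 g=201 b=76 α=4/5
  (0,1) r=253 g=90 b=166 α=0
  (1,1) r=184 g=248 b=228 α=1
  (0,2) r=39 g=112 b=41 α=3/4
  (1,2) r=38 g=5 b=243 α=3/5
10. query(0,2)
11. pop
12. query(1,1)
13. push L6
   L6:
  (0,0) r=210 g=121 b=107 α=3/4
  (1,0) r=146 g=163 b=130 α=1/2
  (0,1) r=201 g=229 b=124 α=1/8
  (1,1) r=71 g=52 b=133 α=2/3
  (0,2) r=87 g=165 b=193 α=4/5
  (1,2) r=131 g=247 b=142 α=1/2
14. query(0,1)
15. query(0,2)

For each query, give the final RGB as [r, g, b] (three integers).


query (1,1) [L1,L2] — begin 0,0,0
after L1 α=5/6: [305/3, 265/2, 260/3]
after L2 α=2/5: [801/5, 1471/10, 654/5]
rounded: [160, 147, 131]

at x=0,y=2 over L1,L2:
after L1 α=1/2: [57/2, 25/2, 15]
after L2 α=1/2: [215/4, 345/4, 116]
→ [54, 86, 116]

(1,0) stack=L1,L2; from [0,0,0]:
+L1 (α=1/5) → [236/5, 157/5, 78/5]
+L2 (α=2/3) → [496/15, 2707/15, 1298/15]
= [33, 180, 87]

query (0,2) [L1,L2,L3,L4] — begin 0,0,0
L1 α=1/2: [57/2, 25/2, 15]
L2 α=1/2: [215/4, 345/4, 116]
L3 α=5/8: [4445/32, 5555/32, 369/4]
L4 α=6/7: [31133/224, 9011/224, 3369/28]
rounded: [139, 40, 120]

(0,2) stack=L1,L2,L3,L4,L5; from [0,0,0]:
+L1 (α=1/2) → [57/2, 25/2, 15]
+L2 (α=1/2) → [215/4, 345/4, 116]
+L3 (α=5/8) → [4445/32, 5555/32, 369/4]
+L4 (α=6/7) → [31133/224, 9011/224, 3369/28]
+L5 (α=3/4) → [57341/896, 84275/896, 6813/112]
= [64, 94, 61]

query (1,1) [L1,L2,L3,L4] — begin 0,0,0
+L1 (α=5/6) → [305/3, 265/2, 260/3]
+L2 (α=2/5) → [801/5, 1471/10, 654/5]
+L3 (α=3/4) → [543/10, 4621/40, 849/20]
+L4 (α=5/6) → [8393/60, 47221/240, 24749/120]
= [140, 197, 206]

(0,1) stack=L1,L2,L3,L4,L6; from [0,0,0]:
+L1 (α=1/2) → [243/2, 159/2, 81]
+L2 (α=6/7) → [225/2, 1635/14, 243/7]
+L3 (α=1/2) → [427/4, 2111/28, 293/7]
+L4 (α=3/5) → [1561/10, 4841/70, 2434/35]
+L6 (α=1/8) → [12937/80, 7131/80, 1527/20]
rounded: [162, 89, 76]

query (0,2) [L1,L2,L3,L4,L6] — begin 0,0,0
+L1 (α=1/2) → [57/2, 25/2, 15]
+L2 (α=1/2) → [215/4, 345/4, 116]
+L3 (α=5/8) → [4445/32, 5555/32, 369/4]
+L4 (α=6/7) → [31133/224, 9011/224, 3369/28]
+L6 (α=4/5) → [21817/224, 156851/1120, 4997/28]
= [97, 140, 178]


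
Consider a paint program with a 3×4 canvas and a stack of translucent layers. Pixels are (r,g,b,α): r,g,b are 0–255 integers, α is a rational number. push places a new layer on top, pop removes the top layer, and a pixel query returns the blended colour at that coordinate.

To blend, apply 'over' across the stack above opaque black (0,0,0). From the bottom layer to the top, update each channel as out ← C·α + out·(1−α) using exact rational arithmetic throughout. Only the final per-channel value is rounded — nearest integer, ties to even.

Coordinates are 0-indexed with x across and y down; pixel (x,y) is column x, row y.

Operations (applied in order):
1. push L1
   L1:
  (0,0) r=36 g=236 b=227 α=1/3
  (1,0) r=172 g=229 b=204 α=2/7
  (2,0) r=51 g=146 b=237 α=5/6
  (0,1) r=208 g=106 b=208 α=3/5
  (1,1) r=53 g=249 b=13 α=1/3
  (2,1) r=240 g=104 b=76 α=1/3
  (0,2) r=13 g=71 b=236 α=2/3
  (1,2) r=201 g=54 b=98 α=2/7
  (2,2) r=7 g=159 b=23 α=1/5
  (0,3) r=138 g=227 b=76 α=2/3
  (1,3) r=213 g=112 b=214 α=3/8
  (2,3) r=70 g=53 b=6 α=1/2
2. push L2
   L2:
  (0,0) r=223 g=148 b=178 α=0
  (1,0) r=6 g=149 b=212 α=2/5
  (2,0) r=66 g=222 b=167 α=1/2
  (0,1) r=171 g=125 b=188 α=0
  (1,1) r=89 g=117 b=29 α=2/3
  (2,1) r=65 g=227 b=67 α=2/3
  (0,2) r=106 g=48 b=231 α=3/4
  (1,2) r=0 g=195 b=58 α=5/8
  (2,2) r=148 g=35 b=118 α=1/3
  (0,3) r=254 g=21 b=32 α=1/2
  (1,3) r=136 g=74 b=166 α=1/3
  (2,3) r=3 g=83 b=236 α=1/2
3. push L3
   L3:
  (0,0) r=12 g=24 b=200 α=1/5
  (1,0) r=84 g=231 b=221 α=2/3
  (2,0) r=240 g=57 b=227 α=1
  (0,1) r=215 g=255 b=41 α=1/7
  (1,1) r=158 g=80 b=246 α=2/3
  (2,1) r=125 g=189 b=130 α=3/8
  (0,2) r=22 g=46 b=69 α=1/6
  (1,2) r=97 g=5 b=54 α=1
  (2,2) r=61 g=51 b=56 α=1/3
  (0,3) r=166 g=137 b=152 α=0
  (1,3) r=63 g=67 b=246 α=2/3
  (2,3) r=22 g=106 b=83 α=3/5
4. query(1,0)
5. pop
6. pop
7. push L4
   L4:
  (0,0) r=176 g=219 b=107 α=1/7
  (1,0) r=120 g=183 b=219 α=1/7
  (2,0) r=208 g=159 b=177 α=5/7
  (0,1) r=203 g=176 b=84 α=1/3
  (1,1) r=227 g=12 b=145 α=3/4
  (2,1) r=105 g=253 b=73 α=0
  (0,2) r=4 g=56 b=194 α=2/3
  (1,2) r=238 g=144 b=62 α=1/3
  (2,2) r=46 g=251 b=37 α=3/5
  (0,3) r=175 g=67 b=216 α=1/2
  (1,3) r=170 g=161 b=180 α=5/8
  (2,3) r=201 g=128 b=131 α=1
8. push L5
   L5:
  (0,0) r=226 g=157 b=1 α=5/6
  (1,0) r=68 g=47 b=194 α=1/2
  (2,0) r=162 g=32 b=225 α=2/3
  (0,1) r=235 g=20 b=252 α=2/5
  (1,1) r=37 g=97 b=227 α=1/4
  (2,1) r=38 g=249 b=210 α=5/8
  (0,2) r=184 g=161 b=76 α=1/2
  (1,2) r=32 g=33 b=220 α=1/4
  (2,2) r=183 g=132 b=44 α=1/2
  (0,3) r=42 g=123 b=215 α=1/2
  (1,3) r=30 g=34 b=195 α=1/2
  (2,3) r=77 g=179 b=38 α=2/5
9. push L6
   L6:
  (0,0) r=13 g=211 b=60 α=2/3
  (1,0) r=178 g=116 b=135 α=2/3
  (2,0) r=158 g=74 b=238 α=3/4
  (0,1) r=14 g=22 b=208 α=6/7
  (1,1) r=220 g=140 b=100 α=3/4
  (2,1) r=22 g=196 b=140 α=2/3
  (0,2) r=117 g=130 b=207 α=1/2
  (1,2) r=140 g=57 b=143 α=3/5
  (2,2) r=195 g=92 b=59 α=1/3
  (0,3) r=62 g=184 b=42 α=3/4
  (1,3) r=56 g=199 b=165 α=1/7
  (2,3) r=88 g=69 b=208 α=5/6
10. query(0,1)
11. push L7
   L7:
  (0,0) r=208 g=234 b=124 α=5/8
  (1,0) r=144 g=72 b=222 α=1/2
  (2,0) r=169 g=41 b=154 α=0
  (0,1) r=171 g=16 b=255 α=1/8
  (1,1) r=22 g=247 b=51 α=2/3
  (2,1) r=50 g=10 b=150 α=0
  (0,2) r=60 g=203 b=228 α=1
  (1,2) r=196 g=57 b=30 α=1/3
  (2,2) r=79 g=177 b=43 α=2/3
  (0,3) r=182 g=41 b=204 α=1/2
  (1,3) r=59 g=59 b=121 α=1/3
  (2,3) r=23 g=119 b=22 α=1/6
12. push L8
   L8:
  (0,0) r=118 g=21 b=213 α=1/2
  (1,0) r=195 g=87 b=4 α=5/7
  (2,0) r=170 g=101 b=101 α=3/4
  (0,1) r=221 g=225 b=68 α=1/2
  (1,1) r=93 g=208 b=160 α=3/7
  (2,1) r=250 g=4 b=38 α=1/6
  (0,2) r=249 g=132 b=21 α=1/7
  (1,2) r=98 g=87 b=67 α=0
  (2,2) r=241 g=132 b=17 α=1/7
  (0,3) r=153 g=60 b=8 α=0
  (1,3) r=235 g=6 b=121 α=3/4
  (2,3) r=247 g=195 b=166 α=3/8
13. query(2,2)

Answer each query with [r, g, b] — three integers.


at x=1,y=0 over L1,L2,L3:
after L1 α=2/7: [344/7, 458/7, 408/7]
after L2 α=2/5: [1116/35, 692/7, 4192/35]
after L3 α=2/3: [2332/35, 3926/21, 6554/35]
= [67, 187, 187]

(0,1) stack=L1,L4,L5,L6; from [0,0,0]:
L1 α=3/5: [624/5, 318/5, 624/5]
L4 α=1/3: [2263/15, 1516/15, 556/5]
L5 α=2/5: [4613/25, 1716/25, 4188/25]
L6 α=6/7: [959/25, 5016/175, 35388/175]
= [38, 29, 202]

query (2,2) [L1,L4,L5,L6,L7,L8] — begin 0,0,0
+L1 (α=1/5) → [7/5, 159/5, 23/5]
+L4 (α=3/5) → [704/25, 4083/25, 601/25]
+L5 (α=1/2) → [5279/50, 7383/50, 1701/50]
+L6 (α=1/3) → [10154/75, 9683/75, 3176/75]
+L7 (α=2/3) → [22004/225, 36233/225, 9626/225]
+L8 (α=1/7) → [8869/75, 82366/525, 20527/525]
rounded: [118, 157, 39]


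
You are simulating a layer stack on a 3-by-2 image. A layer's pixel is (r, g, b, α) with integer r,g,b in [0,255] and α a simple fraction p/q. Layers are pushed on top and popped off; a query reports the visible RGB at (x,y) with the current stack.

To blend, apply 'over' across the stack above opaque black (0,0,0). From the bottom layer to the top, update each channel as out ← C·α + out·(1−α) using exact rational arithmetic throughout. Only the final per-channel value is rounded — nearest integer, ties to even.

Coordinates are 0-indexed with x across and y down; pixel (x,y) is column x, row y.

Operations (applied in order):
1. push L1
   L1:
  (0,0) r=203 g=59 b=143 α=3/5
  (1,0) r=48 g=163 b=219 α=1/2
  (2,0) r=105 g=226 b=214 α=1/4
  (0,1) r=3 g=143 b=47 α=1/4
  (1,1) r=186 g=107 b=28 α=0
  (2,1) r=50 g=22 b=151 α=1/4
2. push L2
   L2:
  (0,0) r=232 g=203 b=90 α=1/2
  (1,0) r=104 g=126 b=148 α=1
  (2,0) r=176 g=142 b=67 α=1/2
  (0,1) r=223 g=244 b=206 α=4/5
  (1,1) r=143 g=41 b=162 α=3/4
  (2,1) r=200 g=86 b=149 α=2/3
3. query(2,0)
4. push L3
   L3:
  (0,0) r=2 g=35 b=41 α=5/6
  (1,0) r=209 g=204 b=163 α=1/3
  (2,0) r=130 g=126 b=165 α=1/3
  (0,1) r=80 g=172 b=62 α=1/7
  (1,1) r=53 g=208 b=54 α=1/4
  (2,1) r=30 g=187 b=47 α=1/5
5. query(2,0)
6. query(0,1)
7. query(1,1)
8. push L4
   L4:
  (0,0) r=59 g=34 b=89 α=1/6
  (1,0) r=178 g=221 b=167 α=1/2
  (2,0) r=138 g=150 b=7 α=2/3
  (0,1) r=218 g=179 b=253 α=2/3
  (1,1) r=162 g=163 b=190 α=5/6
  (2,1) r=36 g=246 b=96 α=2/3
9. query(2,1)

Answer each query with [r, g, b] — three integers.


at x=2,y=0 over L1,L2:
L1 α=1/4: [105/4, 113/2, 107/2]
L2 α=1/2: [809/8, 397/4, 241/4]
rounded: [101, 99, 60]

(2,0) stack=L1,L2,L3; from [0,0,0]:
L1 α=1/4: [105/4, 113/2, 107/2]
L2 α=1/2: [809/8, 397/4, 241/4]
L3 α=1/3: [443/4, 649/6, 571/6]
→ [111, 108, 95]

query (0,1) [L1,L2,L3] — begin 0,0,0
after L1 α=1/4: [3/4, 143/4, 47/4]
after L2 α=4/5: [3571/20, 4047/20, 3343/20]
after L3 α=1/7: [11513/70, 13861/70, 10649/70]
= [164, 198, 152]

at x=1,y=1 over L1,L2,L3:
L1 α=0: [0, 0, 0]
L2 α=3/4: [429/4, 123/4, 243/2]
L3 α=1/4: [1499/16, 1201/16, 837/8]
rounded: [94, 75, 105]

query (2,1) [L1,L2,L3,L4] — begin 0,0,0
L1 α=1/4: [25/2, 11/2, 151/4]
L2 α=2/3: [275/2, 355/6, 1343/12]
L3 α=1/5: [116, 1271/15, 1484/15]
L4 α=2/3: [188/3, 8651/45, 4364/45]
= [63, 192, 97]


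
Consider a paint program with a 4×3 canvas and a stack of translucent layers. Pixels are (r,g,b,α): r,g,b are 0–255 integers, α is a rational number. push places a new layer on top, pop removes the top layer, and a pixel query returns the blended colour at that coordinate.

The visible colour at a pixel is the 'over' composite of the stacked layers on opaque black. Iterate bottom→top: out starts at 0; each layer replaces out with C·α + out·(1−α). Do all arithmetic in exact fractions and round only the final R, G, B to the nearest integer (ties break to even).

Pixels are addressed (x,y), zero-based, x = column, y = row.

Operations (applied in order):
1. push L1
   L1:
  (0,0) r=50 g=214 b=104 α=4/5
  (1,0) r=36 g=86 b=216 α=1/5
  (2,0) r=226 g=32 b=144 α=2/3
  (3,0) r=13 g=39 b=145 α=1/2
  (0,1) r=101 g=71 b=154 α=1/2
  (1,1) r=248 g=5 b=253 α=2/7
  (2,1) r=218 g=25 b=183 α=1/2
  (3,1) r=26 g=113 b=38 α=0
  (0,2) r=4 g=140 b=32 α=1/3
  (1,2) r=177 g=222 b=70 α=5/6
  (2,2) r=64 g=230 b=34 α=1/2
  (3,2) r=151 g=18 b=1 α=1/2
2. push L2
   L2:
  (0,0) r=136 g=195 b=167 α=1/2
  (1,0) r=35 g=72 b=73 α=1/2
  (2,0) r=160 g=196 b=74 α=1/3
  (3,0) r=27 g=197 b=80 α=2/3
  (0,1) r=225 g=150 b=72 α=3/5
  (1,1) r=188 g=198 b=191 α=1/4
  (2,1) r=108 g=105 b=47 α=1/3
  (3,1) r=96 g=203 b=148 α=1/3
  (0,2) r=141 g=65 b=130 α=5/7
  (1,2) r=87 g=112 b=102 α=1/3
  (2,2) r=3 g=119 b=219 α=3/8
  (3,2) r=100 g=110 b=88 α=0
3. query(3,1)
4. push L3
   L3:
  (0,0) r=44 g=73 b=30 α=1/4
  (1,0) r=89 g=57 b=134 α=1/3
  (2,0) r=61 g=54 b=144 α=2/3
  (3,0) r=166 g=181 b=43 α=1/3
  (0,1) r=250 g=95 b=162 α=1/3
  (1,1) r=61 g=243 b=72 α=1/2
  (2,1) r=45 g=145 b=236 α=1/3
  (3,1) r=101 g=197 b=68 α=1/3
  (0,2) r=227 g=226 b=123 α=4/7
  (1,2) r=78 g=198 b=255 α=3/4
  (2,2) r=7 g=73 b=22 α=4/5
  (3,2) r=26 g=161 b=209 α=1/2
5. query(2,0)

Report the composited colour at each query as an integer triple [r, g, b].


at x=3,y=1 over L1,L2:
L1 α=0: [0, 0, 0]
L2 α=1/3: [32, 203/3, 148/3]
rounded: [32, 68, 49]

at x=2,y=0 over L1,L2,L3:
+L1 (α=2/3) → [452/3, 64/3, 96]
+L2 (α=1/3) → [1384/9, 716/9, 266/3]
+L3 (α=2/3) → [2482/27, 1688/27, 1130/9]
= [92, 63, 126]


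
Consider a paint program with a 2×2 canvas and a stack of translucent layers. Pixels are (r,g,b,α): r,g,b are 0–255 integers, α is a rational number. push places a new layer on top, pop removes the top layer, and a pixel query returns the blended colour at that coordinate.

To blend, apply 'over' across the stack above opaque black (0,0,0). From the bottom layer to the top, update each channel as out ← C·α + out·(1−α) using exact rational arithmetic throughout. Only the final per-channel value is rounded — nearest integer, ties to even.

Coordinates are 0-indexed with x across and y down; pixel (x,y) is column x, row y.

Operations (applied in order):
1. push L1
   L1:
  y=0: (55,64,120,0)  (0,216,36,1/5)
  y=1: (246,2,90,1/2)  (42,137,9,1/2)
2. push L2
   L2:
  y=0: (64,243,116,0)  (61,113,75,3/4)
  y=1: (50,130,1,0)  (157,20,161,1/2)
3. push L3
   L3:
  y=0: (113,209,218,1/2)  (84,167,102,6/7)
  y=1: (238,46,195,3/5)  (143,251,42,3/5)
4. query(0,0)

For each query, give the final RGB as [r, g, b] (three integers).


(0,0) stack=L1,L2,L3; from [0,0,0]:
after L1 α=0: [0, 0, 0]
after L2 α=0: [0, 0, 0]
after L3 α=1/2: [113/2, 209/2, 109]
= [56, 104, 109]


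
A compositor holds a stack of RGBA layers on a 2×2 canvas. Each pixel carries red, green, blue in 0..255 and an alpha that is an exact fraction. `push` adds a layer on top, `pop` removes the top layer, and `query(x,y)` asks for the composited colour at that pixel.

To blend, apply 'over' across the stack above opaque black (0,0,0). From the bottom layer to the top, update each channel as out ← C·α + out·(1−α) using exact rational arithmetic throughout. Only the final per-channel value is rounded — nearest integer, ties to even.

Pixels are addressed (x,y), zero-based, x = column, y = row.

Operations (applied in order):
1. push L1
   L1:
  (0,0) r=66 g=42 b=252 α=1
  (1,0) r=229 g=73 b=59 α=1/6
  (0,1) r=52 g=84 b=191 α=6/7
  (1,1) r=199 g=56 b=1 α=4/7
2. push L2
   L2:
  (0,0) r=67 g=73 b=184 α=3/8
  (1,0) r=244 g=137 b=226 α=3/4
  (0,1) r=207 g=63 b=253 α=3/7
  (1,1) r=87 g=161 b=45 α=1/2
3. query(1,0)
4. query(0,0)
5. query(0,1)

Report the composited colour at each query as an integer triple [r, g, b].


(1,0) stack=L1,L2; from [0,0,0]:
+L1 (α=1/6) → [229/6, 73/6, 59/6]
+L2 (α=3/4) → [4621/24, 2539/24, 4127/24]
→ [193, 106, 172]

(0,0) stack=L1,L2; from [0,0,0]:
after L1 α=1: [66, 42, 252]
after L2 α=3/8: [531/8, 429/8, 453/2]
→ [66, 54, 226]

at x=0,y=1 over L1,L2:
after L1 α=6/7: [312/7, 72, 1146/7]
after L2 α=3/7: [5595/49, 477/7, 9897/49]
= [114, 68, 202]


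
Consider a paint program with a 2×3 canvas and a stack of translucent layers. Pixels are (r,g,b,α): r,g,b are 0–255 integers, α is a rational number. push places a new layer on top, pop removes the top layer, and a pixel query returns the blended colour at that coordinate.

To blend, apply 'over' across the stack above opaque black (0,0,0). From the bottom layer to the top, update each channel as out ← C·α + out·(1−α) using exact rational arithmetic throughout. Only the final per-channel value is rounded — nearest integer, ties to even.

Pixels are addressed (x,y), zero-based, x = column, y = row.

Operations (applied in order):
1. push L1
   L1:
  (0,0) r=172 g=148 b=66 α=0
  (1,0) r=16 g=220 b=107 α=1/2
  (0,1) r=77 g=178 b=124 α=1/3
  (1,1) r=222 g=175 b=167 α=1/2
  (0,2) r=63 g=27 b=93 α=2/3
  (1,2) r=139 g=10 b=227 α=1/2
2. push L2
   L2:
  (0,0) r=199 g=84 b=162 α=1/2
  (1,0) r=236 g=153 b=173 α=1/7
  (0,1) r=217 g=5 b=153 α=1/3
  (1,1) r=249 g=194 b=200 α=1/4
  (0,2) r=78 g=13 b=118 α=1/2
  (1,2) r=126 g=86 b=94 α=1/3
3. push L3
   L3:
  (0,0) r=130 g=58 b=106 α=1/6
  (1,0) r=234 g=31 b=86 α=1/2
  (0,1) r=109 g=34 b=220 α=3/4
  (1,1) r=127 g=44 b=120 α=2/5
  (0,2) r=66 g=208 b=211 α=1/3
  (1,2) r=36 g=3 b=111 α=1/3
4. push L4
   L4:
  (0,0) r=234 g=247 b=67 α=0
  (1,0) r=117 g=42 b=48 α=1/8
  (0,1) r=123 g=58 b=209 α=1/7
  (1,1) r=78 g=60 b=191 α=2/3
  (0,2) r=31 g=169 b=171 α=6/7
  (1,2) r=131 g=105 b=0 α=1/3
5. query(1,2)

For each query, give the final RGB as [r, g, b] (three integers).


at x=1,y=2 over L1,L2,L3,L4:
after L1 α=1/2: [139/2, 5, 227/2]
after L2 α=1/3: [265/3, 32, 107]
after L3 α=1/3: [638/9, 67/3, 325/3]
after L4 α=1/3: [2455/27, 449/9, 650/9]
rounded: [91, 50, 72]
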